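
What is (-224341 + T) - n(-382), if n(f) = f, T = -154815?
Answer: -378774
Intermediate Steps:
(-224341 + T) - n(-382) = (-224341 - 154815) - 1*(-382) = -379156 + 382 = -378774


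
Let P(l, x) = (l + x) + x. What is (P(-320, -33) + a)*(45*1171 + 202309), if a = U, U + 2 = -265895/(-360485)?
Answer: -7119828216828/72097 ≈ -9.8753e+7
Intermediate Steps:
P(l, x) = l + 2*x
U = -91015/72097 (U = -2 - 265895/(-360485) = -2 - 265895*(-1/360485) = -2 + 53179/72097 = -91015/72097 ≈ -1.2624)
a = -91015/72097 ≈ -1.2624
(P(-320, -33) + a)*(45*1171 + 202309) = ((-320 + 2*(-33)) - 91015/72097)*(45*1171 + 202309) = ((-320 - 66) - 91015/72097)*(52695 + 202309) = (-386 - 91015/72097)*255004 = -27920457/72097*255004 = -7119828216828/72097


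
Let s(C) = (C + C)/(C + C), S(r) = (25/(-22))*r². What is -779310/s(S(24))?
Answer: -779310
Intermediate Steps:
S(r) = -25*r²/22 (S(r) = (25*(-1/22))*r² = -25*r²/22)
s(C) = 1 (s(C) = (2*C)/((2*C)) = (2*C)*(1/(2*C)) = 1)
-779310/s(S(24)) = -779310/1 = -779310*1 = -779310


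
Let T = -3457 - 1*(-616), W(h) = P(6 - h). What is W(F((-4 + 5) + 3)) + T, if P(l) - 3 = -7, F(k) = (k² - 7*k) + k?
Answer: -2845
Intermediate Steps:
F(k) = k² - 6*k
P(l) = -4 (P(l) = 3 - 7 = -4)
W(h) = -4
T = -2841 (T = -3457 + 616 = -2841)
W(F((-4 + 5) + 3)) + T = -4 - 2841 = -2845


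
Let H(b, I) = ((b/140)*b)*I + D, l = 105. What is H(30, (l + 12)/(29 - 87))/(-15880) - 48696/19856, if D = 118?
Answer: -19675216643/8001074480 ≈ -2.4591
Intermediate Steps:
H(b, I) = 118 + I*b**2/140 (H(b, I) = ((b/140)*b)*I + 118 = (b**2/140)*I + 118 = I*b**2/140 + 118 = 118 + I*b**2/140)
H(30, (l + 12)/(29 - 87))/(-15880) - 48696/19856 = (118 + (1/140)*((105 + 12)/(29 - 87))*30**2)/(-15880) - 48696/19856 = (118 + (1/140)*(117/(-58))*900)*(-1/15880) - 48696*1/19856 = (118 + (1/140)*(117*(-1/58))*900)*(-1/15880) - 6087/2482 = (118 + (1/140)*(-117/58)*900)*(-1/15880) - 6087/2482 = (118 - 5265/406)*(-1/15880) - 6087/2482 = (42643/406)*(-1/15880) - 6087/2482 = -42643/6447280 - 6087/2482 = -19675216643/8001074480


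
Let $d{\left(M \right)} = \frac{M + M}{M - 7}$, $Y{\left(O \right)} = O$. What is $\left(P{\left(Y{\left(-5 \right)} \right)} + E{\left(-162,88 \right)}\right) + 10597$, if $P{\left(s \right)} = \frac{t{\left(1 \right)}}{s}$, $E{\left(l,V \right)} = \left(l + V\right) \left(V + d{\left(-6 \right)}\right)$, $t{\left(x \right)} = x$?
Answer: $\frac{261072}{65} \approx 4016.5$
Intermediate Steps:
$d{\left(M \right)} = \frac{2 M}{-7 + M}$
$E{\left(l,V \right)} = \left(\frac{12}{13} + V\right) \left(V + l\right)$ ($E{\left(l,V \right)} = \left(l + V\right) \left(V + 2 \left(-6\right) \frac{1}{-7 - 6}\right) = \left(V + l\right) \left(V + 2 \left(-6\right) \frac{1}{-13}\right) = \left(V + l\right) \left(V + 2 \left(-6\right) \left(- \frac{1}{13}\right)\right) = \left(V + l\right) \left(V + \frac{12}{13}\right) = \left(V + l\right) \left(\frac{12}{13} + V\right) = \left(\frac{12}{13} + V\right) \left(V + l\right)$)
$P{\left(s \right)} = \frac{1}{s}$ ($P{\left(s \right)} = 1 \frac{1}{s} = \frac{1}{s}$)
$\left(P{\left(Y{\left(-5 \right)} \right)} + E{\left(-162,88 \right)}\right) + 10597 = \left(\frac{1}{-5} + \left(88^{2} + \frac{12}{13} \cdot 88 + \frac{12}{13} \left(-162\right) + 88 \left(-162\right)\right)\right) + 10597 = \left(- \frac{1}{5} + \left(7744 + \frac{1056}{13} - \frac{1944}{13} - 14256\right)\right) + 10597 = \left(- \frac{1}{5} - \frac{85544}{13}\right) + 10597 = - \frac{427733}{65} + 10597 = \frac{261072}{65}$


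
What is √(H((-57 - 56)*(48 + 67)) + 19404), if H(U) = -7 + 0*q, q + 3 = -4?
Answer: √19397 ≈ 139.27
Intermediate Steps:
q = -7 (q = -3 - 4 = -7)
H(U) = -7 (H(U) = -7 + 0*(-7) = -7 + 0 = -7)
√(H((-57 - 56)*(48 + 67)) + 19404) = √(-7 + 19404) = √19397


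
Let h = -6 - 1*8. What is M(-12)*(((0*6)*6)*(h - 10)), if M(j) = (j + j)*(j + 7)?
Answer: 0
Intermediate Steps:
h = -14 (h = -6 - 8 = -14)
M(j) = 2*j*(7 + j) (M(j) = (2*j)*(7 + j) = 2*j*(7 + j))
M(-12)*(((0*6)*6)*(h - 10)) = (2*(-12)*(7 - 12))*(((0*6)*6)*(-14 - 10)) = (2*(-12)*(-5))*((0*6)*(-24)) = 120*(0*(-24)) = 120*0 = 0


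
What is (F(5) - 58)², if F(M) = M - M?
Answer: 3364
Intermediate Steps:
F(M) = 0
(F(5) - 58)² = (0 - 58)² = (-58)² = 3364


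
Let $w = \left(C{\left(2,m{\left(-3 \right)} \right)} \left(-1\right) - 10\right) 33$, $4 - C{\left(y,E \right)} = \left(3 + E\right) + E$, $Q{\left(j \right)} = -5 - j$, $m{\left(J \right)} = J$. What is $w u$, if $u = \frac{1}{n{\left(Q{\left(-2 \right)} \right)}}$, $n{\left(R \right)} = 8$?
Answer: $- \frac{561}{8} \approx -70.125$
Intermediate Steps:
$C{\left(y,E \right)} = 1 - 2 E$ ($C{\left(y,E \right)} = 4 - \left(\left(3 + E\right) + E\right) = 4 - \left(3 + 2 E\right) = 1 - 2 E$)
$u = \frac{1}{8} \approx 0.125$
$w = -561$ ($w = \left(\left(1 - -6\right) \left(-1\right) - 10\right) 33 = \left(\left(1 + 6\right) \left(-1\right) - 10\right) 33 = \left(7 \left(-1\right) - 10\right) 33 = \left(-7 - 10\right) 33 = \left(-17\right) 33 = -561$)
$w u = \left(-561\right) \frac{1}{8} = - \frac{561}{8}$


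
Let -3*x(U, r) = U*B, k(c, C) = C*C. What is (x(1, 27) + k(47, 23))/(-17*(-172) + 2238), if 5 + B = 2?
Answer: 265/2581 ≈ 0.10267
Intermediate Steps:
B = -3 (B = -5 + 2 = -3)
k(c, C) = C²
x(U, r) = U (x(U, r) = -U*(-3)/3 = -(-1)*U = U)
(x(1, 27) + k(47, 23))/(-17*(-172) + 2238) = (1 + 23²)/(-17*(-172) + 2238) = (1 + 529)/(2924 + 2238) = 530/5162 = 530*(1/5162) = 265/2581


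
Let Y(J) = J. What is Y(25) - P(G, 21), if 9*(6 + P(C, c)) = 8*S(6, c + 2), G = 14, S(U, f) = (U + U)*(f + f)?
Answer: -1379/3 ≈ -459.67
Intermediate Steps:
S(U, f) = 4*U*f (S(U, f) = (2*U)*(2*f) = 4*U*f)
P(C, c) = 110/3 + 64*c/3 (P(C, c) = -6 + (8*(4*6*(c + 2)))/9 = -6 + (8*(4*6*(2 + c)))/9 = -6 + (8*(48 + 24*c))/9 = -6 + (384 + 192*c)/9 = -6 + (128/3 + 64*c/3) = 110/3 + 64*c/3)
Y(25) - P(G, 21) = 25 - (110/3 + (64/3)*21) = 25 - (110/3 + 448) = 25 - 1*1454/3 = 25 - 1454/3 = -1379/3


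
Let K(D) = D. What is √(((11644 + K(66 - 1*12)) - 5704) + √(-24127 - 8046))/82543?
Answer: √(5994 + I*√32173)/82543 ≈ 0.00093805 + 1.4032e-5*I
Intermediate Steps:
√(((11644 + K(66 - 1*12)) - 5704) + √(-24127 - 8046))/82543 = √(((11644 + (66 - 1*12)) - 5704) + √(-24127 - 8046))/82543 = √(((11644 + (66 - 12)) - 5704) + √(-32173))*(1/82543) = √(((11644 + 54) - 5704) + I*√32173)*(1/82543) = √((11698 - 5704) + I*√32173)*(1/82543) = √(5994 + I*√32173)*(1/82543) = √(5994 + I*√32173)/82543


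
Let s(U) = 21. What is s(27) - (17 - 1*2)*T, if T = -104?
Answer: 1581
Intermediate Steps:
s(27) - (17 - 1*2)*T = 21 - (17 - 1*2)*(-104) = 21 - (17 - 2)*(-104) = 21 - 15*(-104) = 21 - 1*(-1560) = 21 + 1560 = 1581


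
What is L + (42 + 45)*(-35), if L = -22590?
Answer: -25635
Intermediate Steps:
L + (42 + 45)*(-35) = -22590 + (42 + 45)*(-35) = -22590 + 87*(-35) = -22590 - 3045 = -25635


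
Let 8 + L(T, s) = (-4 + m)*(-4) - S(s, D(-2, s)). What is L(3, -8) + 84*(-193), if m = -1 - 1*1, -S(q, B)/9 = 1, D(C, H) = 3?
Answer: -16187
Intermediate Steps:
S(q, B) = -9 (S(q, B) = -9*1 = -9)
m = -2 (m = -1 - 1 = -2)
L(T, s) = 25 (L(T, s) = -8 + ((-4 - 2)*(-4) - 1*(-9)) = -8 + (-6*(-4) + 9) = -8 + (24 + 9) = -8 + 33 = 25)
L(3, -8) + 84*(-193) = 25 + 84*(-193) = 25 - 16212 = -16187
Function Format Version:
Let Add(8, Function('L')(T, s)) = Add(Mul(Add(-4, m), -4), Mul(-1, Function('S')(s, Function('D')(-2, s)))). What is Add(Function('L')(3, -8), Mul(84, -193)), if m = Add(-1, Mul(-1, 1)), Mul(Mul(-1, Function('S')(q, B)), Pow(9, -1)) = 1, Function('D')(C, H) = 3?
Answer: -16187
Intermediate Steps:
Function('S')(q, B) = -9 (Function('S')(q, B) = Mul(-9, 1) = -9)
m = -2 (m = Add(-1, -1) = -2)
Function('L')(T, s) = 25 (Function('L')(T, s) = Add(-8, Add(Mul(Add(-4, -2), -4), Mul(-1, -9))) = Add(-8, Add(Mul(-6, -4), 9)) = Add(-8, Add(24, 9)) = Add(-8, 33) = 25)
Add(Function('L')(3, -8), Mul(84, -193)) = Add(25, Mul(84, -193)) = Add(25, -16212) = -16187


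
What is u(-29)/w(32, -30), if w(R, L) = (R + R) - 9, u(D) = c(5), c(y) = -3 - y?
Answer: -8/55 ≈ -0.14545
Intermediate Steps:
u(D) = -8 (u(D) = -3 - 1*5 = -3 - 5 = -8)
w(R, L) = -9 + 2*R (w(R, L) = 2*R - 9 = -9 + 2*R)
u(-29)/w(32, -30) = -8/(-9 + 2*32) = -8/(-9 + 64) = -8/55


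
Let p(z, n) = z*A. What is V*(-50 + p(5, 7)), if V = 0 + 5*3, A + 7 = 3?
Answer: -1050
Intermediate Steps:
A = -4 (A = -7 + 3 = -4)
p(z, n) = -4*z (p(z, n) = z*(-4) = -4*z)
V = 15 (V = 0 + 15 = 15)
V*(-50 + p(5, 7)) = 15*(-50 - 4*5) = 15*(-50 - 20) = 15*(-70) = -1050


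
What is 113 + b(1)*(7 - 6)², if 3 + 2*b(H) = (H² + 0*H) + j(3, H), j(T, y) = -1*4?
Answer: 110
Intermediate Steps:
j(T, y) = -4
b(H) = -7/2 + H²/2 (b(H) = -3/2 + ((H² + 0*H) - 4)/2 = -3/2 + ((H² + 0) - 4)/2 = -3/2 + (H² - 4)/2 = -3/2 + (-4 + H²)/2 = -3/2 + (-2 + H²/2) = -7/2 + H²/2)
113 + b(1)*(7 - 6)² = 113 + (-7/2 + (½)*1²)*(7 - 6)² = 113 + (-7/2 + (½)*1)*1² = 113 + (-7/2 + ½)*1 = 113 - 3*1 = 113 - 3 = 110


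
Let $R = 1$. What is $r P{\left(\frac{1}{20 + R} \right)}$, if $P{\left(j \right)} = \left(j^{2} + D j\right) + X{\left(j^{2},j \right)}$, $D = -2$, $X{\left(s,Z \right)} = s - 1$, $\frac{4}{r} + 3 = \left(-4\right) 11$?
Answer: $\frac{1924}{20727} \approx 0.092826$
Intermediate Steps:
$r = - \frac{4}{47}$ ($r = \frac{4}{-3 - 44} = \frac{4}{-47} = 4 \left(- \frac{1}{47}\right) = - \frac{4}{47} \approx -0.085106$)
$X{\left(s,Z \right)} = -1 + s$ ($X{\left(s,Z \right)} = s - 1 = -1 + s$)
$P{\left(j \right)} = -1 - 2 j + 2 j^{2}$ ($P{\left(j \right)} = \left(j^{2} - 2 j\right) + \left(-1 + j^{2}\right) = -1 - 2 j + 2 j^{2}$)
$r P{\left(\frac{1}{20 + R} \right)} = - \frac{4 \left(-1 - \frac{2}{20 + 1} + 2 \left(\frac{1}{20 + 1}\right)^{2}\right)}{47} = - \frac{4 \left(-1 - \frac{2}{21} + 2 \left(\frac{1}{21}\right)^{2}\right)}{47} = - \frac{4 \left(-1 - \frac{2}{21} + \frac{2}{441}\right)}{47} = \left(- \frac{4}{47}\right) \left(- \frac{481}{441}\right) = \frac{1924}{20727}$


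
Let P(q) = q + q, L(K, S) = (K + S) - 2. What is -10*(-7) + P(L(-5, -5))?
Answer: 46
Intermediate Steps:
L(K, S) = -2 + K + S
P(q) = 2*q
-10*(-7) + P(L(-5, -5)) = -10*(-7) + 2*(-2 - 5 - 5) = 70 + 2*(-12) = 70 - 24 = 46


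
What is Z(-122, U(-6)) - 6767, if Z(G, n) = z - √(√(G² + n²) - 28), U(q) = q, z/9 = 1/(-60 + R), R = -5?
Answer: -439864/65 - √(-28 + 2*√3730) ≈ -6776.8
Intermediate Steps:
z = -9/65 (z = 9/(-60 - 5) = 9/(-65) = 9*(-1/65) = -9/65 ≈ -0.13846)
Z(G, n) = -9/65 - √(-28 + √(G² + n²)) (Z(G, n) = -9/65 - √(√(G² + n²) - 28) = -9/65 - √(-28 + √(G² + n²)))
Z(-122, U(-6)) - 6767 = (-9/65 - √(-28 + √((-122)² + (-6)²))) - 6767 = (-9/65 - √(-28 + √(14884 + 36))) - 6767 = (-9/65 - √(-28 + √14920)) - 6767 = (-9/65 - √(-28 + 2*√3730)) - 6767 = -439864/65 - √(-28 + 2*√3730)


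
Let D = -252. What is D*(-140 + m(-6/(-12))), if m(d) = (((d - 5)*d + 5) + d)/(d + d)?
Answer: 34461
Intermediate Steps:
m(d) = (5 + d + d*(-5 + d))/(2*d) (m(d) = (((-5 + d)*d + 5) + d)/((2*d)) = ((d*(-5 + d) + 5) + d)*(1/(2*d)) = ((5 + d*(-5 + d)) + d)*(1/(2*d)) = (5 + d + d*(-5 + d))*(1/(2*d)) = (5 + d + d*(-5 + d))/(2*d))
D*(-140 + m(-6/(-12))) = -252*(-140 + (5 + (-6/(-12))*(-4 - 6/(-12)))/(2*((-6/(-12))))) = -252*(-140 + (5 + (-6*(-1/12))*(-4 - 6*(-1/12)))/(2*((-6*(-1/12))))) = -252*(-140 + (5 + (-4 + 1/2)/2)/(2*(1/2))) = -252*(-140 + (1/2)*2*(5 + (1/2)*(-7/2))) = -252*(-140 + (1/2)*2*(5 - 7/4)) = -252*(-140 + (1/2)*2*(13/4)) = -252*(-140 + 13/4) = -252*(-547/4) = 34461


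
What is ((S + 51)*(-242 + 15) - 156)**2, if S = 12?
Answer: 209004849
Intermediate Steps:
((S + 51)*(-242 + 15) - 156)**2 = ((12 + 51)*(-242 + 15) - 156)**2 = (63*(-227) - 156)**2 = (-14301 - 156)**2 = (-14457)**2 = 209004849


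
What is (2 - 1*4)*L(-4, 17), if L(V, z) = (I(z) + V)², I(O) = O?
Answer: -338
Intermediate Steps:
L(V, z) = (V + z)² (L(V, z) = (z + V)² = (V + z)²)
(2 - 1*4)*L(-4, 17) = (2 - 1*4)*(-4 + 17)² = (2 - 4)*13² = -2*169 = -338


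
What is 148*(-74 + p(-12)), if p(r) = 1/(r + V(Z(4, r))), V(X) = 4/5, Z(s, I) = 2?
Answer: -153513/14 ≈ -10965.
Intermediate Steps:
V(X) = ⅘ (V(X) = 4*(⅕) = ⅘)
p(r) = 1/(⅘ + r) (p(r) = 1/(r + ⅘) = 1/(⅘ + r))
148*(-74 + p(-12)) = 148*(-74 + 5/(4 + 5*(-12))) = 148*(-74 + 5/(4 - 60)) = 148*(-74 + 5/(-56)) = 148*(-74 + 5*(-1/56)) = 148*(-74 - 5/56) = 148*(-4149/56) = -153513/14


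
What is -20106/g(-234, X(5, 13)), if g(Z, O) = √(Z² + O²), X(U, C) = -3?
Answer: -6702*√6085/6085 ≈ -85.916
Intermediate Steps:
g(Z, O) = √(O² + Z²)
-20106/g(-234, X(5, 13)) = -20106/√((-3)² + (-234)²) = -20106/√(9 + 54756) = -20106*√6085/18255 = -6702*√6085/6085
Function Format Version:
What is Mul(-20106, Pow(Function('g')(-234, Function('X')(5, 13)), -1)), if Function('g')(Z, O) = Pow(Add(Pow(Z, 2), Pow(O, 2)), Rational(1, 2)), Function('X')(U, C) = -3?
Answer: Mul(Rational(-6702, 6085), Pow(6085, Rational(1, 2))) ≈ -85.916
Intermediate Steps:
Function('g')(Z, O) = Pow(Add(Pow(O, 2), Pow(Z, 2)), Rational(1, 2))
Mul(-20106, Pow(Function('g')(-234, Function('X')(5, 13)), -1)) = Mul(-20106, Pow(Pow(Add(Pow(-3, 2), Pow(-234, 2)), Rational(1, 2)), -1)) = Mul(-20106, Pow(Pow(Add(9, 54756), Rational(1, 2)), -1)) = Mul(-20106, Pow(Pow(54765, Rational(1, 2)), -1)) = Mul(-20106, Pow(Mul(3, Pow(6085, Rational(1, 2))), -1)) = Mul(-20106, Mul(Rational(1, 18255), Pow(6085, Rational(1, 2)))) = Mul(Rational(-6702, 6085), Pow(6085, Rational(1, 2)))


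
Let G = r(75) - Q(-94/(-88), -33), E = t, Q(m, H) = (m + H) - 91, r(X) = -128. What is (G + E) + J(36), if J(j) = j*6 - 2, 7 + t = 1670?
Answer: 82365/44 ≈ 1871.9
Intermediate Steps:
t = 1663 (t = -7 + 1670 = 1663)
Q(m, H) = -91 + H + m (Q(m, H) = (H + m) - 91 = -91 + H + m)
J(j) = -2 + 6*j (J(j) = 6*j - 2 = -2 + 6*j)
E = 1663
G = -223/44 (G = -128 - (-91 - 33 - 94/(-88)) = -128 - (-91 - 33 - 94*(-1/88)) = -128 - (-91 - 33 + 47/44) = -128 - 1*(-5409/44) = -128 + 5409/44 = -223/44 ≈ -5.0682)
(G + E) + J(36) = (-223/44 + 1663) + (-2 + 6*36) = 72949/44 + (-2 + 216) = 72949/44 + 214 = 82365/44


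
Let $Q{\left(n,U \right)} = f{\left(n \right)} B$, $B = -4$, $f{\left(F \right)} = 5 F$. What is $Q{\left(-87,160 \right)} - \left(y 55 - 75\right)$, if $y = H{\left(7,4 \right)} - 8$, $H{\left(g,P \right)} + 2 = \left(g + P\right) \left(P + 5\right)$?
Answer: $-3080$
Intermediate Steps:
$H{\left(g,P \right)} = -2 + \left(5 + P\right) \left(P + g\right)$ ($H{\left(g,P \right)} = -2 + \left(g + P\right) \left(P + 5\right) = -2 + \left(P + g\right) \left(5 + P\right) = -2 + \left(5 + P\right) \left(P + g\right)$)
$y = 89$ ($y = \left(-2 + 4^{2} + 5 \cdot 4 + 5 \cdot 7 + 4 \cdot 7\right) - 8 = \left(-2 + 16 + 20 + 35 + 28\right) - 8 = 97 - 8 = 89$)
$Q{\left(n,U \right)} = - 20 n$ ($Q{\left(n,U \right)} = 5 n \left(-4\right) = - 20 n$)
$Q{\left(-87,160 \right)} - \left(y 55 - 75\right) = \left(-20\right) \left(-87\right) - \left(89 \cdot 55 - 75\right) = 1740 - \left(4895 - 75\right) = 1740 - 4820 = -3080$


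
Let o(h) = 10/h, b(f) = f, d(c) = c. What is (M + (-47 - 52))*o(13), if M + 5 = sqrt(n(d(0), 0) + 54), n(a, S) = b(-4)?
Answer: -80 + 50*sqrt(2)/13 ≈ -74.561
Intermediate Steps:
n(a, S) = -4
M = -5 + 5*sqrt(2) (M = -5 + sqrt(-4 + 54) = -5 + sqrt(50) = -5 + 5*sqrt(2) ≈ 2.0711)
(M + (-47 - 52))*o(13) = ((-5 + 5*sqrt(2)) + (-47 - 52))*(10/13) = ((-5 + 5*sqrt(2)) - 99)*(10*(1/13)) = (-104 + 5*sqrt(2))*(10/13) = -80 + 50*sqrt(2)/13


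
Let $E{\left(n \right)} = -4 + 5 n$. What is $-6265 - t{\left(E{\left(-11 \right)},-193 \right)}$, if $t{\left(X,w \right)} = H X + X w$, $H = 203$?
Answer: $-5675$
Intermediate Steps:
$t{\left(X,w \right)} = 203 X + X w$
$-6265 - t{\left(E{\left(-11 \right)},-193 \right)} = -6265 - \left(-4 + 5 \left(-11\right)\right) \left(203 - 193\right) = -6265 - \left(-4 - 55\right) 10 = -6265 - \left(-59\right) 10 = -6265 - -590 = -6265 + 590 = -5675$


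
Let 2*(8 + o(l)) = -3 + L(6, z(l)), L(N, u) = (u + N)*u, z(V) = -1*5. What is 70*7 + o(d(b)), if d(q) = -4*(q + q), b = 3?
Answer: 478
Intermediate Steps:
z(V) = -5
d(q) = -8*q
L(N, u) = u*(N + u) (L(N, u) = (N + u)*u = u*(N + u))
o(l) = -12 (o(l) = -8 + (-3 - 5*(6 - 5))/2 = -8 + (-3 - 5*1)/2 = -8 + (-3 - 5)/2 = -8 + (½)*(-8) = -8 - 4 = -12)
70*7 + o(d(b)) = 70*7 - 12 = 490 - 12 = 478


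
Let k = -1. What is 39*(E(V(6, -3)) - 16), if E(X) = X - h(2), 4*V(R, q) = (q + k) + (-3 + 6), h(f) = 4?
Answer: -3159/4 ≈ -789.75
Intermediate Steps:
V(R, q) = ½ + q/4 (V(R, q) = ((q - 1) + (-3 + 6))/4 = ((-1 + q) + 3)/4 = (2 + q)/4 = ½ + q/4)
E(X) = -4 + X (E(X) = X - 1*4 = X - 4 = -4 + X)
39*(E(V(6, -3)) - 16) = 39*((-4 + (½ + (¼)*(-3))) - 16) = 39*((-4 + (½ - ¾)) - 16) = 39*((-4 - ¼) - 16) = 39*(-17/4 - 16) = 39*(-81/4) = -3159/4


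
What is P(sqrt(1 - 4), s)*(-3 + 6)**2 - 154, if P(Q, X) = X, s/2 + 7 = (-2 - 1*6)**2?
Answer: 872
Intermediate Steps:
s = 114 (s = -14 + 2*(-2 - 1*6)**2 = -14 + 2*(-2 - 6)**2 = -14 + 2*(-8)**2 = -14 + 2*64 = -14 + 128 = 114)
P(sqrt(1 - 4), s)*(-3 + 6)**2 - 154 = 114*(-3 + 6)**2 - 154 = 114*3**2 - 154 = 114*9 - 154 = 1026 - 154 = 872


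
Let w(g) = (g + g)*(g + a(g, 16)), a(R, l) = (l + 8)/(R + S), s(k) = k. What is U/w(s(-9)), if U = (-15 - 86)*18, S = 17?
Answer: -101/6 ≈ -16.833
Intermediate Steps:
a(R, l) = (8 + l)/(17 + R) (a(R, l) = (l + 8)/(R + 17) = (8 + l)/(17 + R))
w(g) = 2*g*(g + 24/(17 + g)) (w(g) = (g + g)*(g + (8 + 16)/(17 + g)) = (2*g)*(g + 24/(17 + g)) = 2*g*(g + 24/(17 + g)))
U = -1818 (U = -101*18 = -1818)
U/w(s(-9)) = -1818*(-(17 - 9)/(18*(24 - 9*(17 - 9)))) = -1818*(-4/(9*(24 - 9*8))) = -1818*(-4/(9*(24 - 72))) = -1818/(2*(-9)*(⅛)*(-48)) = -1818/108 = -1818*1/108 = -101/6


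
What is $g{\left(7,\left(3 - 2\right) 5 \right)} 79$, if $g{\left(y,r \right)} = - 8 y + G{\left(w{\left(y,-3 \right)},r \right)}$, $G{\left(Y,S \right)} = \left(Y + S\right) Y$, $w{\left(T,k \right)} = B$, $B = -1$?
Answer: $-4740$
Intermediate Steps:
$w{\left(T,k \right)} = -1$
$G{\left(Y,S \right)} = Y \left(S + Y\right)$ ($G{\left(Y,S \right)} = \left(S + Y\right) Y = Y \left(S + Y\right)$)
$g{\left(y,r \right)} = 1 - r - 8 y$ ($g{\left(y,r \right)} = - 8 y - \left(r - 1\right) = - 8 y - \left(-1 + r\right) = 1 - r - 8 y$)
$g{\left(7,\left(3 - 2\right) 5 \right)} 79 = \left(1 - \left(3 - 2\right) 5 - 56\right) 79 = \left(1 - 1 \cdot 5 - 56\right) 79 = \left(1 - 5 - 56\right) 79 = \left(-60\right) 79 = -4740$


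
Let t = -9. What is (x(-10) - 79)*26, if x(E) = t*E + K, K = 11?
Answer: 572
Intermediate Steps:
x(E) = 11 - 9*E (x(E) = -9*E + 11 = 11 - 9*E)
(x(-10) - 79)*26 = ((11 - 9*(-10)) - 79)*26 = ((11 + 90) - 79)*26 = (101 - 79)*26 = 22*26 = 572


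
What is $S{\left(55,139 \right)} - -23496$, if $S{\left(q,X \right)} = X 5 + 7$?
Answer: $24198$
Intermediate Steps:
$S{\left(q,X \right)} = 7 + 5 X$ ($S{\left(q,X \right)} = 5 X + 7 = 7 + 5 X$)
$S{\left(55,139 \right)} - -23496 = \left(7 + 5 \cdot 139\right) - -23496 = \left(7 + 695\right) + 23496 = 702 + 23496 = 24198$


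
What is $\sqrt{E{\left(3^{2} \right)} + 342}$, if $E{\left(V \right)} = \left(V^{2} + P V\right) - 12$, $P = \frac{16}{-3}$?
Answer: $11 \sqrt{3} \approx 19.053$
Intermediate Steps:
$P = - \frac{16}{3}$ ($P = 16 \left(- \frac{1}{3}\right) = - \frac{16}{3} \approx -5.3333$)
$E{\left(V \right)} = -12 + V^{2} - \frac{16 V}{3}$ ($E{\left(V \right)} = \left(V^{2} - \frac{16 V}{3}\right) - 12 = -12 + V^{2} - \frac{16 V}{3}$)
$\sqrt{E{\left(3^{2} \right)} + 342} = \sqrt{\left(-12 + \left(3^{2}\right)^{2} - \frac{16 \cdot 3^{2}}{3}\right) + 342} = \sqrt{\left(-12 + 9^{2} - 48\right) + 342} = \sqrt{\left(-12 + 81 - 48\right) + 342} = \sqrt{21 + 342} = \sqrt{363} = 11 \sqrt{3}$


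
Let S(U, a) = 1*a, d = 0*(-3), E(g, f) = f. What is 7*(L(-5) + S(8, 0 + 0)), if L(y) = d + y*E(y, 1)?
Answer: -35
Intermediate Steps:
d = 0
L(y) = y (L(y) = 0 + y*1 = 0 + y = y)
S(U, a) = a
7*(L(-5) + S(8, 0 + 0)) = 7*(-5 + (0 + 0)) = 7*(-5 + 0) = 7*(-5) = -35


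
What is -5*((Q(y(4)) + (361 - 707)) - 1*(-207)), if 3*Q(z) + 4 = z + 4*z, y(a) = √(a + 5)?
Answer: 2030/3 ≈ 676.67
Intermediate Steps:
y(a) = √(5 + a)
Q(z) = -4/3 + 5*z/3 (Q(z) = -4/3 + (z + 4*z)/3 = -4/3 + (5*z)/3 = -4/3 + 5*z/3)
-5*((Q(y(4)) + (361 - 707)) - 1*(-207)) = -5*(((-4/3 + 5*√(5 + 4)/3) + (361 - 707)) - 1*(-207)) = -5*(((-4/3 + 5*√9/3) - 346) + 207) = -5*(((-4/3 + (5/3)*3) - 346) + 207) = -5*(((-4/3 + 5) - 346) + 207) = -5*((11/3 - 346) + 207) = -5*(-1027/3 + 207) = -5*(-406/3) = 2030/3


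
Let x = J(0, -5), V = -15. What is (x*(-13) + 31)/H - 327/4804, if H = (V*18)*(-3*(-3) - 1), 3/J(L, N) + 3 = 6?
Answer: -11011/144120 ≈ -0.076402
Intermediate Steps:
J(L, N) = 1 (J(L, N) = 3/(-3 + 6) = 3/3 = 3*(1/3) = 1)
x = 1
H = -2160 (H = (-15*18)*(-3*(-3) - 1) = -270*(9 - 1) = -270*8 = -2160)
(x*(-13) + 31)/H - 327/4804 = (1*(-13) + 31)/(-2160) - 327/4804 = (-13 + 31)*(-1/2160) - 327*1/4804 = 18*(-1/2160) - 327/4804 = -1/120 - 327/4804 = -11011/144120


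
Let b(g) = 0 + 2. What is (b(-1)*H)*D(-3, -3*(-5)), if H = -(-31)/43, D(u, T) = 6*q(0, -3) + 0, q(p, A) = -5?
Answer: -1860/43 ≈ -43.256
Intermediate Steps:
b(g) = 2
D(u, T) = -30 (D(u, T) = 6*(-5) + 0 = -30 + 0 = -30)
H = 31/43 (H = -(-31)/43 = -1*(-31/43) = 31/43 ≈ 0.72093)
(b(-1)*H)*D(-3, -3*(-5)) = (2*(31/43))*(-30) = (62/43)*(-30) = -1860/43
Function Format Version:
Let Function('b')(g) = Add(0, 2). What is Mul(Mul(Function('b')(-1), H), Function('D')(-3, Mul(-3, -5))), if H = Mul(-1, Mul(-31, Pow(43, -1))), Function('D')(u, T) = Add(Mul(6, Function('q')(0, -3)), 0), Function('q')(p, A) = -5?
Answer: Rational(-1860, 43) ≈ -43.256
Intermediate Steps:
Function('b')(g) = 2
Function('D')(u, T) = -30 (Function('D')(u, T) = Add(Mul(6, -5), 0) = Add(-30, 0) = -30)
H = Rational(31, 43) (H = Mul(-1, Mul(-31, Rational(1, 43))) = Mul(-1, Rational(-31, 43)) = Rational(31, 43) ≈ 0.72093)
Mul(Mul(Function('b')(-1), H), Function('D')(-3, Mul(-3, -5))) = Mul(Mul(2, Rational(31, 43)), -30) = Mul(Rational(62, 43), -30) = Rational(-1860, 43)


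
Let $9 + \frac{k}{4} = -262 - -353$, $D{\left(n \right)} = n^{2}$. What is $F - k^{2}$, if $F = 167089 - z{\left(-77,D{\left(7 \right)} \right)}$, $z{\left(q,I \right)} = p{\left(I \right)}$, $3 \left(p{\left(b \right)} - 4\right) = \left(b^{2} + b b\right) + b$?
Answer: $57884$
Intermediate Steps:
$p{\left(b \right)} = 4 + \frac{b}{3} + \frac{2 b^{2}}{3}$ ($p{\left(b \right)} = 4 + \frac{\left(b^{2} + b b\right) + b}{3} = 4 + \frac{\left(b^{2} + b^{2}\right) + b}{3} = 4 + \frac{2 b^{2} + b}{3} = 4 + \frac{b + 2 b^{2}}{3} = 4 + \left(\frac{b}{3} + \frac{2 b^{2}}{3}\right) = 4 + \frac{b}{3} + \frac{2 b^{2}}{3}$)
$z{\left(q,I \right)} = 4 + \frac{I}{3} + \frac{2 I^{2}}{3}$
$k = 328$ ($k = -36 + 4 \left(-262 - -353\right) = -36 + 4 \left(-262 + 353\right) = -36 + 4 \cdot 91 = -36 + 364 = 328$)
$F = 165468$ ($F = 167089 - \left(4 + \frac{7^{2}}{3} + \frac{2 \left(7^{2}\right)^{2}}{3}\right) = 167089 - \left(4 + \frac{1}{3} \cdot 49 + \frac{2 \cdot 49^{2}}{3}\right) = 167089 - \left(4 + \frac{49}{3} + \frac{2}{3} \cdot 2401\right) = 167089 - \left(4 + \frac{49}{3} + \frac{4802}{3}\right) = 167089 - 1621 = 165468$)
$F - k^{2} = 165468 - 328^{2} = 165468 - 107584 = 57884$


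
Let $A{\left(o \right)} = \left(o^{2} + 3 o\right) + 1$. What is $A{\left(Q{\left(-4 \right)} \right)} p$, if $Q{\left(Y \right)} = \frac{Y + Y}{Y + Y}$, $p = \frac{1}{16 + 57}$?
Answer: $\frac{5}{73} \approx 0.068493$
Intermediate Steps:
$p = \frac{1}{73} \approx 0.013699$
$Q{\left(Y \right)} = 1$ ($Q{\left(Y \right)} = \frac{2 Y}{2 Y} = 2 Y \frac{1}{2 Y} = 1$)
$A{\left(o \right)} = 1 + o^{2} + 3 o$
$A{\left(Q{\left(-4 \right)} \right)} p = \left(1 + 1^{2} + 3 \cdot 1\right) \frac{1}{73} = \left(1 + 1 + 3\right) \frac{1}{73} = 5 \cdot \frac{1}{73} = \frac{5}{73}$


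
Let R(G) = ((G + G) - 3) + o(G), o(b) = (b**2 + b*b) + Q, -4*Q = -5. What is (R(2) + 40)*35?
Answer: 7035/4 ≈ 1758.8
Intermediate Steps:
Q = 5/4 (Q = -1/4*(-5) = 5/4 ≈ 1.2500)
o(b) = 5/4 + 2*b**2 (o(b) = (b**2 + b*b) + 5/4 = (b**2 + b**2) + 5/4 = 2*b**2 + 5/4 = 5/4 + 2*b**2)
R(G) = -7/4 + 2*G + 2*G**2 (R(G) = ((G + G) - 3) + (5/4 + 2*G**2) = (2*G - 3) + (5/4 + 2*G**2) = (-3 + 2*G) + (5/4 + 2*G**2) = -7/4 + 2*G + 2*G**2)
(R(2) + 40)*35 = ((-7/4 + 2*2 + 2*2**2) + 40)*35 = ((-7/4 + 4 + 2*4) + 40)*35 = ((-7/4 + 4 + 8) + 40)*35 = (41/4 + 40)*35 = (201/4)*35 = 7035/4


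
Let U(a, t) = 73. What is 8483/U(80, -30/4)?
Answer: 8483/73 ≈ 116.21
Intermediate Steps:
8483/U(80, -30/4) = 8483/73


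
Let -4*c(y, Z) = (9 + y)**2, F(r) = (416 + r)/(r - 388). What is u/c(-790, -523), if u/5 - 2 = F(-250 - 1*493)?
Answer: -17260/229955297 ≈ -7.5058e-5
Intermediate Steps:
F(r) = (416 + r)/(-388 + r)
u = 4315/377 (u = 10 + 5*((416 + (-250 - 1*493))/(-388 + (-250 - 1*493))) = 10 + 5*((416 + (-250 - 493))/(-388 + (-250 - 493))) = 10 + 5*((416 - 743)/(-388 - 743)) = 10 + 5*(-327/(-1131)) = 10 + 5*(-1/1131*(-327)) = 10 + 5*(109/377) = 10 + 545/377 = 4315/377 ≈ 11.446)
c(y, Z) = -(9 + y)**2/4
u/c(-790, -523) = 4315/(377*((-(9 - 790)**2/4))) = 4315/(377*((-1/4*(-781)**2))) = 4315/(377*((-1/4*609961))) = 4315/(377*(-609961/4)) = (4315/377)*(-4/609961) = -17260/229955297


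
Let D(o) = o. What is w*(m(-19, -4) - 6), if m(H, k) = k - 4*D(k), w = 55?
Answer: 330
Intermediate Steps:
m(H, k) = -3*k (m(H, k) = k - 4*k = -3*k)
w*(m(-19, -4) - 6) = 55*(-3*(-4) - 6) = 55*(12 - 6) = 55*6 = 330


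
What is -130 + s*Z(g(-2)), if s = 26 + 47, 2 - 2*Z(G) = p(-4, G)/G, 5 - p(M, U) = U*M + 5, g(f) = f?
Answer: -203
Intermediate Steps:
p(M, U) = -M*U (p(M, U) = 5 - (U*M + 5) = 5 - (M*U + 5) = 5 - (5 + M*U) = 5 + (-5 - M*U) = -M*U)
Z(G) = -1 (Z(G) = 1 - (-1*(-4)*G)/(2*G) = 1 - 4*G/(2*G) = 1 - ½*4 = 1 - 2 = -1)
s = 73
-130 + s*Z(g(-2)) = -130 + 73*(-1) = -130 - 73 = -203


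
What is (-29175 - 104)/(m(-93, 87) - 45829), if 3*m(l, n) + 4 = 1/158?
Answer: 13878246/21723577 ≈ 0.63886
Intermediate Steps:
m(l, n) = -631/474 (m(l, n) = -4/3 + (1/3)/158 = -4/3 + (1/3)*(1/158) = -4/3 + 1/474 = -631/474)
(-29175 - 104)/(m(-93, 87) - 45829) = (-29175 - 104)/(-631/474 - 45829) = -29279/(-21723577/474) = -29279*(-474/21723577) = 13878246/21723577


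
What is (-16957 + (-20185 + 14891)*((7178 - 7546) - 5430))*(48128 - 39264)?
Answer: 271926733920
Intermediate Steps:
(-16957 + (-20185 + 14891)*((7178 - 7546) - 5430))*(48128 - 39264) = (-16957 - 5294*(-368 - 5430))*8864 = (-16957 - 5294*(-5798))*8864 = (-16957 + 30694612)*8864 = 30677655*8864 = 271926733920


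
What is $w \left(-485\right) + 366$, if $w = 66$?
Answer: $-31644$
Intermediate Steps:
$w \left(-485\right) + 366 = 66 \left(-485\right) + 366 = -32010 + 366 = -31644$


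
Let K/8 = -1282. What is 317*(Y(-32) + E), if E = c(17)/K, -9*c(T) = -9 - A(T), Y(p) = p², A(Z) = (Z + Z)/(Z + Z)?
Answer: 14981306831/46152 ≈ 3.2461e+5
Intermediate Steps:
A(Z) = 1 (A(Z) = (2*Z)/((2*Z)) = (2*Z)*(1/(2*Z)) = 1)
K = -10256 (K = 8*(-1282) = -10256)
c(T) = 10/9 (c(T) = -(-9 - 1*1)/9 = -(-9 - 1)/9 = -⅑*(-10) = 10/9)
E = -5/46152 (E = (10/9)/(-10256) = (10/9)*(-1/10256) = -5/46152 ≈ -0.00010834)
317*(Y(-32) + E) = 317*((-32)² - 5/46152) = 317*(1024 - 5/46152) = 317*(47259643/46152) = 14981306831/46152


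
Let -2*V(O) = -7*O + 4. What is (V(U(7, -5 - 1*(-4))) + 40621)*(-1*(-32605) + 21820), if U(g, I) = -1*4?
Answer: 2209927125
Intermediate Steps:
U(g, I) = -4
V(O) = -2 + 7*O/2 (V(O) = -(-7*O + 4)/2 = -(4 - 7*O)/2 = -2 + 7*O/2)
(V(U(7, -5 - 1*(-4))) + 40621)*(-1*(-32605) + 21820) = ((-2 + (7/2)*(-4)) + 40621)*(-1*(-32605) + 21820) = ((-2 - 14) + 40621)*(32605 + 21820) = (-16 + 40621)*54425 = 40605*54425 = 2209927125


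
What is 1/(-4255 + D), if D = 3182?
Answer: -1/1073 ≈ -0.00093197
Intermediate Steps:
1/(-4255 + D) = 1/(-4255 + 3182) = 1/(-1073) = -1/1073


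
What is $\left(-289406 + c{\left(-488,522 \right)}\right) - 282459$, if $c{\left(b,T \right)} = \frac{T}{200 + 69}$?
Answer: $- \frac{153831163}{269} \approx -5.7186 \cdot 10^{5}$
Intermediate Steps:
$c{\left(b,T \right)} = \frac{T}{269}$
$\left(-289406 + c{\left(-488,522 \right)}\right) - 282459 = \left(-289406 + \frac{1}{269} \cdot 522\right) - 282459 = \left(-289406 + \frac{522}{269}\right) - 282459 = - \frac{77849692}{269} - 282459 = - \frac{153831163}{269}$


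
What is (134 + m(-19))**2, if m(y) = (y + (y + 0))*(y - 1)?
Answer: 799236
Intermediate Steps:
m(y) = 2*y*(-1 + y) (m(y) = (y + y)*(-1 + y) = (2*y)*(-1 + y) = 2*y*(-1 + y))
(134 + m(-19))**2 = (134 + 2*(-19)*(-1 - 19))**2 = (134 + 2*(-19)*(-20))**2 = (134 + 760)**2 = 894**2 = 799236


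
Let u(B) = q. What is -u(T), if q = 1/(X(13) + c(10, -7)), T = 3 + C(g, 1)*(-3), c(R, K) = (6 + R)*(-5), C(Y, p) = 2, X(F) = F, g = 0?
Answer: 1/67 ≈ 0.014925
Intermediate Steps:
c(R, K) = -30 - 5*R
T = -3 (T = 3 + 2*(-3) = 3 - 6 = -3)
q = -1/67 (q = 1/(13 + (-30 - 5*10)) = 1/(13 + (-30 - 50)) = 1/(13 - 80) = 1/(-67) = -1/67 ≈ -0.014925)
u(B) = -1/67
-u(T) = -1*(-1/67) = 1/67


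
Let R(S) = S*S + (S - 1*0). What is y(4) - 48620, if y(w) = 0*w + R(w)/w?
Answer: -48615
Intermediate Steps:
R(S) = S + S² (R(S) = S² + (S + 0) = S² + S = S + S²)
y(w) = 1 + w (y(w) = 0*w + (w*(1 + w))/w = 0 + (1 + w) = 1 + w)
y(4) - 48620 = (1 + 4) - 48620 = 5 - 48620 = -48615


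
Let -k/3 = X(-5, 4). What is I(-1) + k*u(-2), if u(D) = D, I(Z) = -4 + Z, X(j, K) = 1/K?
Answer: -7/2 ≈ -3.5000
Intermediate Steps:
k = -¾ (k = -3/4 = -3*¼ = -¾ ≈ -0.75000)
I(-1) + k*u(-2) = (-4 - 1) - ¾*(-2) = -5 + 3/2 = -7/2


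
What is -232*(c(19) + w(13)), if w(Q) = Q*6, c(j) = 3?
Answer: -18792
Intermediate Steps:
w(Q) = 6*Q
-232*(c(19) + w(13)) = -232*(3 + 6*13) = -232*(3 + 78) = -232*81 = -18792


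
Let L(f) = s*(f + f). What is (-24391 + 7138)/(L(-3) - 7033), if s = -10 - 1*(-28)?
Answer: 17253/7141 ≈ 2.4160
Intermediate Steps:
s = 18 (s = -10 + 28 = 18)
L(f) = 36*f (L(f) = 18*(f + f) = 18*(2*f) = 36*f)
(-24391 + 7138)/(L(-3) - 7033) = (-24391 + 7138)/(36*(-3) - 7033) = -17253/(-108 - 7033) = -17253/(-7141) = -17253*(-1/7141) = 17253/7141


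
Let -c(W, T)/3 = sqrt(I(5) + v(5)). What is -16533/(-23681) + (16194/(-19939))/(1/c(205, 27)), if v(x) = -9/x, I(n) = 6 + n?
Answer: 16533/23681 + 48582*sqrt(230)/99695 ≈ 8.0885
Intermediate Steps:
c(W, T) = -3*sqrt(230)/5 (c(W, T) = -3*sqrt((6 + 5) - 9/5) = -3*sqrt(11 - 9*1/5) = -3*sqrt(11 - 9/5) = -3*sqrt(230)/5)
-16533/(-23681) + (16194/(-19939))/(1/c(205, 27)) = -16533/(-23681) + (16194/(-19939))/(1/(-3*sqrt(230)/5)) = -16533*(-1/23681) + (16194*(-1/19939))/((-sqrt(230)/138)) = 16533/23681 - (-48582)*sqrt(230)/99695 = 16533/23681 + 48582*sqrt(230)/99695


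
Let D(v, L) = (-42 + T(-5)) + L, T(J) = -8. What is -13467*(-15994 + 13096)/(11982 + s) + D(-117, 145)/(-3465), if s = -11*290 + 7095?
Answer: 27045662785/11009691 ≈ 2456.5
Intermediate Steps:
s = 3905 (s = -3190 + 7095 = 3905)
D(v, L) = -50 + L (D(v, L) = (-42 - 8) + L = -50 + L)
-13467*(-15994 + 13096)/(11982 + s) + D(-117, 145)/(-3465) = -13467*(-15994 + 13096)/(11982 + 3905) + (-50 + 145)/(-3465) = -13467/(15887/(-2898)) + 95*(-1/3465) = -13467/(15887*(-1/2898)) - 19/693 = -13467/(-15887/2898) - 19/693 = -13467*(-2898/15887) - 19/693 = 39027366/15887 - 19/693 = 27045662785/11009691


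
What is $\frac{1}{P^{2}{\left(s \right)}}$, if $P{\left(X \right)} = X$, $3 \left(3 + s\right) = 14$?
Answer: $\frac{9}{25} \approx 0.36$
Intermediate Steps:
$s = \frac{5}{3}$ ($s = -3 + \frac{1}{3} \cdot 14 = -3 + \frac{14}{3} = \frac{5}{3} \approx 1.6667$)
$\frac{1}{P^{2}{\left(s \right)}} = \frac{1}{\left(\frac{5}{3}\right)^{2}} = \frac{1}{\frac{25}{9}} = \frac{9}{25}$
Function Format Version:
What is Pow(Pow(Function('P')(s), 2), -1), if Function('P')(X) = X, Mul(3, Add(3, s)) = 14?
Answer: Rational(9, 25) ≈ 0.36000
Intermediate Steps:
s = Rational(5, 3) (s = Add(-3, Mul(Rational(1, 3), 14)) = Add(-3, Rational(14, 3)) = Rational(5, 3) ≈ 1.6667)
Pow(Pow(Function('P')(s), 2), -1) = Pow(Pow(Rational(5, 3), 2), -1) = Pow(Rational(25, 9), -1) = Rational(9, 25)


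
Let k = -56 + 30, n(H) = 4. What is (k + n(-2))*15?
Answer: -330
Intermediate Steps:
k = -26
(k + n(-2))*15 = (-26 + 4)*15 = -22*15 = -330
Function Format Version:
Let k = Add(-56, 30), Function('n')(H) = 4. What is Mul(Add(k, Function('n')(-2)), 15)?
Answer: -330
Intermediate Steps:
k = -26
Mul(Add(k, Function('n')(-2)), 15) = Mul(Add(-26, 4), 15) = Mul(-22, 15) = -330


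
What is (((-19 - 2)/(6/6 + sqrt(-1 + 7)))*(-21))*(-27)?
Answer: 11907/5 - 11907*sqrt(6)/5 ≈ -3451.8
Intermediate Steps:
(((-19 - 2)/(6/6 + sqrt(-1 + 7)))*(-21))*(-27) = (-21/(6*(1/6) + sqrt(6))*(-21))*(-27) = (-21/(1 + sqrt(6))*(-21))*(-27) = (441/(1 + sqrt(6)))*(-27) = -11907/(1 + sqrt(6))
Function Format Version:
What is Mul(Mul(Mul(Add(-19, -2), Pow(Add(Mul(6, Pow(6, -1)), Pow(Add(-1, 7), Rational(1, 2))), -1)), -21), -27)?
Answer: Add(Rational(11907, 5), Mul(Rational(-11907, 5), Pow(6, Rational(1, 2)))) ≈ -3451.8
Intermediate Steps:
Mul(Mul(Mul(Add(-19, -2), Pow(Add(Mul(6, Pow(6, -1)), Pow(Add(-1, 7), Rational(1, 2))), -1)), -21), -27) = Mul(Mul(Mul(-21, Pow(Add(Mul(6, Rational(1, 6)), Pow(6, Rational(1, 2))), -1)), -21), -27) = Mul(Mul(Mul(-21, Pow(Add(1, Pow(6, Rational(1, 2))), -1)), -21), -27) = Mul(Mul(441, Pow(Add(1, Pow(6, Rational(1, 2))), -1)), -27) = Mul(-11907, Pow(Add(1, Pow(6, Rational(1, 2))), -1))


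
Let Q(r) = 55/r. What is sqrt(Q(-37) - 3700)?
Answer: 7*I*sqrt(103415)/37 ≈ 60.84*I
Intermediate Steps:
sqrt(Q(-37) - 3700) = sqrt(55/(-37) - 3700) = sqrt(55*(-1/37) - 3700) = sqrt(-55/37 - 3700) = sqrt(-136955/37) = 7*I*sqrt(103415)/37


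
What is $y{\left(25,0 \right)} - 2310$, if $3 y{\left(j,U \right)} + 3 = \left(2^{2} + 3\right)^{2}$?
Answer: $- \frac{6884}{3} \approx -2294.7$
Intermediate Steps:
$y{\left(j,U \right)} = \frac{46}{3}$ ($y{\left(j,U \right)} = -1 + \frac{\left(2^{2} + 3\right)^{2}}{3} = -1 + \frac{\left(4 + 3\right)^{2}}{3} = -1 + \frac{7^{2}}{3} = -1 + \frac{1}{3} \cdot 49 = -1 + \frac{49}{3} = \frac{46}{3}$)
$y{\left(25,0 \right)} - 2310 = \frac{46}{3} - 2310 = - \frac{6884}{3}$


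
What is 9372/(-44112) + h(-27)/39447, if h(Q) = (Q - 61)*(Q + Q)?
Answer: -494065/5370636 ≈ -0.091994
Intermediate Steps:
h(Q) = 2*Q*(-61 + Q) (h(Q) = (-61 + Q)*(2*Q) = 2*Q*(-61 + Q))
9372/(-44112) + h(-27)/39447 = 9372/(-44112) + (2*(-27)*(-61 - 27))/39447 = 9372*(-1/44112) + (2*(-27)*(-88))*(1/39447) = -781/3676 + 4752*(1/39447) = -781/3676 + 176/1461 = -494065/5370636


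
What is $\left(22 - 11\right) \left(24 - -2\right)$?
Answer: $286$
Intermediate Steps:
$\left(22 - 11\right) \left(24 - -2\right) = 11 \left(24 + 2\right) = 11 \cdot 26 = 286$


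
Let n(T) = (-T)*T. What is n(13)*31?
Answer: -5239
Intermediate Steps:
n(T) = -T**2
n(13)*31 = -1*13**2*31 = -1*169*31 = -169*31 = -5239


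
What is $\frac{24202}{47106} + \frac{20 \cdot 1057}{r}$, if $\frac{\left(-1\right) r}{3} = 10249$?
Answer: $- \frac{41946991}{241394697} \approx -0.17377$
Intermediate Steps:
$r = -30747$ ($r = \left(-3\right) 10249 = -30747$)
$\frac{24202}{47106} + \frac{20 \cdot 1057}{r} = \frac{24202}{47106} + \frac{20 \cdot 1057}{-30747} = 24202 \cdot \frac{1}{47106} + 21140 \left(- \frac{1}{30747}\right) = \frac{12101}{23553} - \frac{21140}{30747} = - \frac{41946991}{241394697}$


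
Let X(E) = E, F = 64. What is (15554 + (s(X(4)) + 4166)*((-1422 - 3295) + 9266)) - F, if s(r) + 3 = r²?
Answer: 19025761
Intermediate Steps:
s(r) = -3 + r²
(15554 + (s(X(4)) + 4166)*((-1422 - 3295) + 9266)) - F = (15554 + ((-3 + 4²) + 4166)*((-1422 - 3295) + 9266)) - 1*64 = (15554 + ((-3 + 16) + 4166)*(-4717 + 9266)) - 64 = (15554 + (13 + 4166)*4549) - 64 = (15554 + 4179*4549) - 64 = (15554 + 19010271) - 64 = 19025825 - 64 = 19025761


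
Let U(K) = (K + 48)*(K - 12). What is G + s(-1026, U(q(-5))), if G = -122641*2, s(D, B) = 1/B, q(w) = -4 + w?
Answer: -200885959/819 ≈ -2.4528e+5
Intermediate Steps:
U(K) = (-12 + K)*(48 + K) (U(K) = (48 + K)*(-12 + K) = (-12 + K)*(48 + K))
G = -245282
G + s(-1026, U(q(-5))) = -245282 + 1/(-576 + (-4 - 5)² + 36*(-4 - 5)) = -245282 + 1/(-576 + (-9)² + 36*(-9)) = -245282 + 1/(-576 + 81 - 324) = -245282 + 1/(-819) = -245282 - 1/819 = -200885959/819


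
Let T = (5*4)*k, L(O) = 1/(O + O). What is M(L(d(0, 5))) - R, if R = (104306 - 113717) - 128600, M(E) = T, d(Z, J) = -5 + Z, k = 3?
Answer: 138071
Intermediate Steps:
L(O) = 1/(2*O)
T = 60 (T = (5*4)*3 = 20*3 = 60)
M(E) = 60
R = -138011 (R = -9411 - 128600 = -138011)
M(L(d(0, 5))) - R = 60 - 1*(-138011) = 60 + 138011 = 138071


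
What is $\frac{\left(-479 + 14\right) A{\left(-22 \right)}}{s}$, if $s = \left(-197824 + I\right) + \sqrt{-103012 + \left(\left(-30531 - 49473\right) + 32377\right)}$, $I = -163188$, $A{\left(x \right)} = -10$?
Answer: $- \frac{1678705800}{130329814783} - \frac{4650 i \sqrt{150639}}{130329814783} \approx -0.01288 - 1.3848 \cdot 10^{-5} i$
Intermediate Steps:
$s = -361012 + i \sqrt{150639}$ ($s = \left(-197824 - 163188\right) + \sqrt{-103012 + \left(\left(-30531 - 49473\right) + 32377\right)} = -361012 + \sqrt{-103012 + \left(-80004 + 32377\right)} = -361012 + \sqrt{-103012 - 47627} = -361012 + \sqrt{-150639} = -361012 + i \sqrt{150639} \approx -3.6101 \cdot 10^{5} + 388.12 i$)
$\frac{\left(-479 + 14\right) A{\left(-22 \right)}}{s} = \frac{\left(-479 + 14\right) \left(-10\right)}{-361012 + i \sqrt{150639}} = \frac{\left(-465\right) \left(-10\right)}{-361012 + i \sqrt{150639}} = \frac{4650}{-361012 + i \sqrt{150639}}$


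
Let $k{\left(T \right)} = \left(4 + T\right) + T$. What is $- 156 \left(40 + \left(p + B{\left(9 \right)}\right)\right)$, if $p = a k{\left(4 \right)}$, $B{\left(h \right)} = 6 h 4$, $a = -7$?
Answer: $-26832$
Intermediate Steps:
$k{\left(T \right)} = 4 + 2 T$
$B{\left(h \right)} = 24 h$
$p = -84$ ($p = - 7 \left(4 + 2 \cdot 4\right) = - 7 \left(4 + 8\right) = \left(-7\right) 12 = -84$)
$- 156 \left(40 + \left(p + B{\left(9 \right)}\right)\right) = - 156 \left(40 + \left(-84 + 24 \cdot 9\right)\right) = - 156 \left(40 + \left(-84 + 216\right)\right) = - 156 \left(40 + 132\right) = \left(-156\right) 172 = -26832$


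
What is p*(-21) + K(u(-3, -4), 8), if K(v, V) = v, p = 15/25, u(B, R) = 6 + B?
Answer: -48/5 ≈ -9.6000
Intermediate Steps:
p = 3/5 (p = 15*(1/25) = 3/5 ≈ 0.60000)
p*(-21) + K(u(-3, -4), 8) = (3/5)*(-21) + (6 - 3) = -63/5 + 3 = -48/5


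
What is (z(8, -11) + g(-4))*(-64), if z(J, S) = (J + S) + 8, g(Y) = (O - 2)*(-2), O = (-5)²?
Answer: 2624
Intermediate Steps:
O = 25
g(Y) = -46 (g(Y) = (25 - 2)*(-2) = 23*(-2) = -46)
z(J, S) = 8 + J + S
(z(8, -11) + g(-4))*(-64) = ((8 + 8 - 11) - 46)*(-64) = (5 - 46)*(-64) = -41*(-64) = 2624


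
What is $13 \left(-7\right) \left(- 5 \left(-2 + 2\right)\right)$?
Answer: $0$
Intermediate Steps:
$13 \left(-7\right) \left(- 5 \left(-2 + 2\right)\right) = - 91 \left(\left(-5\right) 0\right) = \left(-91\right) 0 = 0$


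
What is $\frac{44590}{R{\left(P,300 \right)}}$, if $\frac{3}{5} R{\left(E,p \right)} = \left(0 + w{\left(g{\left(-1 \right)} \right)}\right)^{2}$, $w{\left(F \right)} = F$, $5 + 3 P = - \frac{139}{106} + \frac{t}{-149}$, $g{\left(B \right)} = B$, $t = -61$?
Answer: $26754$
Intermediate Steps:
$P = - \frac{93215}{47382}$ ($P = - \frac{5}{3} + \frac{- \frac{139}{106} - \frac{61}{-149}}{3} = - \frac{5}{3} + \frac{\left(-139\right) \frac{1}{106} - - \frac{61}{149}}{3} = - \frac{5}{3} + \frac{- \frac{139}{106} + \frac{61}{149}}{3} = - \frac{5}{3} + \frac{1}{3} \left(- \frac{14245}{15794}\right) = - \frac{5}{3} - \frac{14245}{47382} = - \frac{93215}{47382} \approx -1.9673$)
$R{\left(E,p \right)} = \frac{5}{3}$ ($R{\left(E,p \right)} = \frac{5 \left(0 - 1\right)^{2}}{3} = \frac{5 \left(-1\right)^{2}}{3} = \frac{5}{3} \cdot 1 = \frac{5}{3}$)
$\frac{44590}{R{\left(P,300 \right)}} = \frac{44590}{\frac{5}{3}} = 44590 \cdot \frac{3}{5} = 26754$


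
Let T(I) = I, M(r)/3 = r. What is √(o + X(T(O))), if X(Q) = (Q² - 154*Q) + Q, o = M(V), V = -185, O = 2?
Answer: I*√857 ≈ 29.275*I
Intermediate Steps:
M(r) = 3*r
o = -555 (o = 3*(-185) = -555)
X(Q) = Q² - 153*Q
√(o + X(T(O))) = √(-555 + 2*(-153 + 2)) = √(-555 + 2*(-151)) = √(-555 - 302) = √(-857) = I*√857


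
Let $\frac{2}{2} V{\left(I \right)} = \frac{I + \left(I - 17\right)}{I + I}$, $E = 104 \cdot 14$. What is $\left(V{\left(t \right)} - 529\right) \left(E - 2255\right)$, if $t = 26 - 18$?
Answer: $\frac{6763535}{16} \approx 4.2272 \cdot 10^{5}$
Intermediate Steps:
$t = 8$ ($t = 26 - 18 = 8$)
$E = 1456$
$V{\left(I \right)} = \frac{-17 + 2 I}{2 I}$ ($V{\left(I \right)} = \frac{I + \left(I - 17\right)}{I + I} = \frac{I + \left(-17 + I\right)}{2 I} = \left(-17 + 2 I\right) \frac{1}{2 I} = \frac{-17 + 2 I}{2 I}$)
$\left(V{\left(t \right)} - 529\right) \left(E - 2255\right) = \left(\frac{- \frac{17}{2} + 8}{8} - 529\right) \left(1456 - 2255\right) = \left(\frac{1}{8} \left(- \frac{1}{2}\right) - 529\right) \left(-799\right) = \left(- \frac{1}{16} - 529\right) \left(-799\right) = \left(- \frac{8465}{16}\right) \left(-799\right) = \frac{6763535}{16}$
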